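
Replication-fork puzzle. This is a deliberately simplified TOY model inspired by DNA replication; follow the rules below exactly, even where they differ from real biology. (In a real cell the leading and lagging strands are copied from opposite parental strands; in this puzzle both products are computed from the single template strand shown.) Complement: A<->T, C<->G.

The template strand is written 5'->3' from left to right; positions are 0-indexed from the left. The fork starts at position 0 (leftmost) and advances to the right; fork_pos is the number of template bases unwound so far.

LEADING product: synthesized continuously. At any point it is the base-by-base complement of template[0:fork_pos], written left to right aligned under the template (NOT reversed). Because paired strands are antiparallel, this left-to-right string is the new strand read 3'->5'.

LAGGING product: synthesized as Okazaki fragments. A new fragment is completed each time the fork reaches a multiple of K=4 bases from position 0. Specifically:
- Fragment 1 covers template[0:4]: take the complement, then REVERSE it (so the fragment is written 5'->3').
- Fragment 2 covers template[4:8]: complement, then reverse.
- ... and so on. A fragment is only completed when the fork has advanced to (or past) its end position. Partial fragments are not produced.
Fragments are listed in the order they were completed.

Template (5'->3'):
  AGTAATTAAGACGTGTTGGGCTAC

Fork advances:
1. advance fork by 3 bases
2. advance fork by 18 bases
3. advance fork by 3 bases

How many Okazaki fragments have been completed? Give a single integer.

Step 1: advance 3 -> fork_pos = 0 + 3 = 3. Next multiple of 4 is 4 (not reached); still 0 fragment(s).
Step 2: advance 18 -> fork_pos = 3 + 18 = 21. Reached multiple(s) of 4: 4, 8, 12, 16, 20 -> fragments 1-5 completed (5 total).
Step 3: advance 3 -> fork_pos = 21 + 3 = 24. Reached multiple(s) of 4: 24 -> fragment 6 completed (6 total).
Check: final fork_pos = 24; the multiples of 4 that are <= 24 are 4..24 -> 24 // 4 = 6 completed fragment(s).

Answer: 6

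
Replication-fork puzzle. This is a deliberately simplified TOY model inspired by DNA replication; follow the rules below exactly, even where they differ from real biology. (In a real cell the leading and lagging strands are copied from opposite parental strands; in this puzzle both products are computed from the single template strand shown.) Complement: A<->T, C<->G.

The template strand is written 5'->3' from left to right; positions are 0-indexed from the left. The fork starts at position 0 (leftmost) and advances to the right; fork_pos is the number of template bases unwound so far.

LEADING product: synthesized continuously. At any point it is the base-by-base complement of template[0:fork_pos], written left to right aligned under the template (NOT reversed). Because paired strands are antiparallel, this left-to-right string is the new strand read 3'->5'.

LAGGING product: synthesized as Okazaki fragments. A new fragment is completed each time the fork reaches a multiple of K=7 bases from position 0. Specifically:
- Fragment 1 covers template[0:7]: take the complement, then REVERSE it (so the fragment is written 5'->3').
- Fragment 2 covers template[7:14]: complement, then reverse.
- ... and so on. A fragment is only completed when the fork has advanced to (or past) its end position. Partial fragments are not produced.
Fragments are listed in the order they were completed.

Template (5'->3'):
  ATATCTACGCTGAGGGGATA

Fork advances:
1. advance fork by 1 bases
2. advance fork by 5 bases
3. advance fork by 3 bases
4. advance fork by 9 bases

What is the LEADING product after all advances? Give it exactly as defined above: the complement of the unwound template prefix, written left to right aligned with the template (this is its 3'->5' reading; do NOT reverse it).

Step 1: advance 1 -> fork_pos = 0 + 1 = 1.
Step 2: advance 5 -> fork_pos = 1 + 5 = 6.
Step 3: advance 3 -> fork_pos = 6 + 3 = 9.
Step 4: advance 9 -> fork_pos = 9 + 9 = 18.
Unwound prefix: template[0:18] = ATATCTACGCTGAGGGGA
Complement it base by base (A<->T, C<->G), keeping left-to-right order:
  [0:5] ATATC -> TATAG
  [5:10] TACGC -> ATGCG
  [10:15] TGAGG -> ACTCC
  [15:18] GGA -> CCT
Concatenate: TATAGATGCGACTCCCCT (length 18; written aligned with the template, i.e. 3'->5').

Answer: TATAGATGCGACTCCCCT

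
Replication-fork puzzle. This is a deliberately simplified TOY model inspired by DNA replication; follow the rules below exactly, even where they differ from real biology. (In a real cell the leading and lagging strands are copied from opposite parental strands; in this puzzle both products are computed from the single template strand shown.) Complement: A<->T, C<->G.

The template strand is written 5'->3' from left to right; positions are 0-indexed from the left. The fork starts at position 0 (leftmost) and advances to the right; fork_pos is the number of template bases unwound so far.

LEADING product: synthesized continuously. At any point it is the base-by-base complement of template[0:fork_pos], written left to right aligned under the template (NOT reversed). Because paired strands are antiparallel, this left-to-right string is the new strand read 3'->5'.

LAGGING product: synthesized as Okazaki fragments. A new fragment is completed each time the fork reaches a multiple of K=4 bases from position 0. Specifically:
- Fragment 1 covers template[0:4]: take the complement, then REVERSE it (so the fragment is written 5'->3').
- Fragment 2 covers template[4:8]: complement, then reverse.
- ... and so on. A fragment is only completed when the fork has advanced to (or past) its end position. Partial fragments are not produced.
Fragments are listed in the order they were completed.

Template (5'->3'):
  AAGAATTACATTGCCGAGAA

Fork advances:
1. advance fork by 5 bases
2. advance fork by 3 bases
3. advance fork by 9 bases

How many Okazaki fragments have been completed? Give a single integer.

Answer: 4

Derivation:
Step 1: advance 5 -> fork_pos = 0 + 5 = 5. Reached multiple(s) of 4: 4 -> fragment 1 completed (1 total).
Step 2: advance 3 -> fork_pos = 5 + 3 = 8. Reached multiple(s) of 4: 8 -> fragment 2 completed (2 total).
Step 3: advance 9 -> fork_pos = 8 + 9 = 17. Reached multiple(s) of 4: 12, 16 -> fragments 3-4 completed (4 total).
Check: final fork_pos = 17; the multiples of 4 that are <= 17 are 4..16 -> 17 // 4 = 4 completed fragment(s).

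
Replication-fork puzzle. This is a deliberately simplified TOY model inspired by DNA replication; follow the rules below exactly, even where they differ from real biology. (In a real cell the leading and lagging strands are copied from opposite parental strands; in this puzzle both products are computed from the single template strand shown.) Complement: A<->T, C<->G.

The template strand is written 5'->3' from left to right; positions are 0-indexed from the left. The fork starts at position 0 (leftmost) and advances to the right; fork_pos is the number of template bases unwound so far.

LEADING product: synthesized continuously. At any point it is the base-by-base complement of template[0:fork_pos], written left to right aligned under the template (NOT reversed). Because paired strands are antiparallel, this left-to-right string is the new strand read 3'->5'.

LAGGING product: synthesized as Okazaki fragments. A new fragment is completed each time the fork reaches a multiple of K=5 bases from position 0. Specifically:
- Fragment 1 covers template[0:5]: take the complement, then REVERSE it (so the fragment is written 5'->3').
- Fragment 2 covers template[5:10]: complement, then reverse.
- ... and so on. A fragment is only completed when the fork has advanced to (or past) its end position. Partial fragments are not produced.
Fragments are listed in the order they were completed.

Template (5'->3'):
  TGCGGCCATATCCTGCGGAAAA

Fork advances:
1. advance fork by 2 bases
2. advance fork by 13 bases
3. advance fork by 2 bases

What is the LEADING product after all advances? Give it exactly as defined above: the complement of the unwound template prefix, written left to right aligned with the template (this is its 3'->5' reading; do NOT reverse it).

Answer: ACGCCGGTATAGGACGC

Derivation:
Step 1: advance 2 -> fork_pos = 0 + 2 = 2.
Step 2: advance 13 -> fork_pos = 2 + 13 = 15.
Step 3: advance 2 -> fork_pos = 15 + 2 = 17.
Unwound prefix: template[0:17] = TGCGGCCATATCCTGCG
Complement it base by base (A<->T, C<->G), keeping left-to-right order:
  [0:5] TGCGG -> ACGCC
  [5:10] CCATA -> GGTAT
  [10:15] TCCTG -> AGGAC
  [15:17] CG -> GC
Concatenate: ACGCCGGTATAGGACGC (length 17; written aligned with the template, i.e. 3'->5').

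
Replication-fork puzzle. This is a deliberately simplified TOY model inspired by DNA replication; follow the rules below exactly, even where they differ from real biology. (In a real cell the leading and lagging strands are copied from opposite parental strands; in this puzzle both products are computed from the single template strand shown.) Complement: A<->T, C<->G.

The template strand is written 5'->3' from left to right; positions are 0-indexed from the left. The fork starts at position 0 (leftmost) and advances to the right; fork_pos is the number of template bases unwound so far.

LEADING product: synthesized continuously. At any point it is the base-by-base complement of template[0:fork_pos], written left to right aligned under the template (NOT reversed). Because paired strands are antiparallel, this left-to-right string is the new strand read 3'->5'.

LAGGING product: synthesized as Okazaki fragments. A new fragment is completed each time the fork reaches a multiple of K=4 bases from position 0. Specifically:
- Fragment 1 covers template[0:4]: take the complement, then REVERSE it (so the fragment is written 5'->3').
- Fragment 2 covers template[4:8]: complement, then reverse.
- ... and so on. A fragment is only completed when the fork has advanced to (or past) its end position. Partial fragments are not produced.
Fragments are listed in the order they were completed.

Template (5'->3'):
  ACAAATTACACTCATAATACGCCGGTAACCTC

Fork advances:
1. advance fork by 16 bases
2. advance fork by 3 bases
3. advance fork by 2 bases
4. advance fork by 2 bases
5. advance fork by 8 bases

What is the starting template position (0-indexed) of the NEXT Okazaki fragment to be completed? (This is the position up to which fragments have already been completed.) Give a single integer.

Answer: 28

Derivation:
Step 1: advance 16 -> fork_pos = 0 + 16 = 16. Reached multiple(s) of 4: 4, 8, 12, 16 -> fragments 1-4 completed (4 total).
Step 2: advance 3 -> fork_pos = 16 + 3 = 19. Next multiple of 4 is 20 (not reached); still 4 fragment(s).
Step 3: advance 2 -> fork_pos = 19 + 2 = 21. Reached multiple(s) of 4: 20 -> fragment 5 completed (5 total).
Step 4: advance 2 -> fork_pos = 21 + 2 = 23. Next multiple of 4 is 24 (not reached); still 5 fragment(s).
Step 5: advance 8 -> fork_pos = 23 + 8 = 31. Reached multiple(s) of 4: 24, 28 -> fragments 6-7 completed (7 total).
7 fragment(s) completed, covering template[0:28] (7 x 4 = 28). The next fragment, fragment 8, covers template[28:32], so it starts at position 28.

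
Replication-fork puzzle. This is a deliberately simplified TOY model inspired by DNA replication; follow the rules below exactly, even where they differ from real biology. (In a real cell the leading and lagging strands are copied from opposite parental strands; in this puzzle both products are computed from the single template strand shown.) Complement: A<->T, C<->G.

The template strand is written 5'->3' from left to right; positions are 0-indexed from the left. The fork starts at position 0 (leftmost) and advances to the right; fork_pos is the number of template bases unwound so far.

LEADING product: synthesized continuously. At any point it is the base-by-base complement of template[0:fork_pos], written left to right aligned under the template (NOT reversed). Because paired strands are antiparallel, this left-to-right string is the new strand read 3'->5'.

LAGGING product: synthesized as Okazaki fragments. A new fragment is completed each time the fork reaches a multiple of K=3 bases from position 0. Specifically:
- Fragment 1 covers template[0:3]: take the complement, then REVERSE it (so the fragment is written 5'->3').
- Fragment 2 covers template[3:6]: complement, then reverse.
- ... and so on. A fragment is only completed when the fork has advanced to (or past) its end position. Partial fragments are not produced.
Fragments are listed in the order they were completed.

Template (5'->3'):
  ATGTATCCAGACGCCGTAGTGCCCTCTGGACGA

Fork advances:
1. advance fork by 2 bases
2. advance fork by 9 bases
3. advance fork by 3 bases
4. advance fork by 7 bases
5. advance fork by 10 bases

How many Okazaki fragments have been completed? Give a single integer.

Step 1: advance 2 -> fork_pos = 0 + 2 = 2. Next multiple of 3 is 3 (not reached); still 0 fragment(s).
Step 2: advance 9 -> fork_pos = 2 + 9 = 11. Reached multiple(s) of 3: 3, 6, 9 -> fragments 1-3 completed (3 total).
Step 3: advance 3 -> fork_pos = 11 + 3 = 14. Reached multiple(s) of 3: 12 -> fragment 4 completed (4 total).
Step 4: advance 7 -> fork_pos = 14 + 7 = 21. Reached multiple(s) of 3: 15, 18, 21 -> fragments 5-7 completed (7 total).
Step 5: advance 10 -> fork_pos = 21 + 10 = 31. Reached multiple(s) of 3: 24, 27, 30 -> fragments 8-10 completed (10 total).
Check: final fork_pos = 31; the multiples of 3 that are <= 31 are 3..30 -> 31 // 3 = 10 completed fragment(s).

Answer: 10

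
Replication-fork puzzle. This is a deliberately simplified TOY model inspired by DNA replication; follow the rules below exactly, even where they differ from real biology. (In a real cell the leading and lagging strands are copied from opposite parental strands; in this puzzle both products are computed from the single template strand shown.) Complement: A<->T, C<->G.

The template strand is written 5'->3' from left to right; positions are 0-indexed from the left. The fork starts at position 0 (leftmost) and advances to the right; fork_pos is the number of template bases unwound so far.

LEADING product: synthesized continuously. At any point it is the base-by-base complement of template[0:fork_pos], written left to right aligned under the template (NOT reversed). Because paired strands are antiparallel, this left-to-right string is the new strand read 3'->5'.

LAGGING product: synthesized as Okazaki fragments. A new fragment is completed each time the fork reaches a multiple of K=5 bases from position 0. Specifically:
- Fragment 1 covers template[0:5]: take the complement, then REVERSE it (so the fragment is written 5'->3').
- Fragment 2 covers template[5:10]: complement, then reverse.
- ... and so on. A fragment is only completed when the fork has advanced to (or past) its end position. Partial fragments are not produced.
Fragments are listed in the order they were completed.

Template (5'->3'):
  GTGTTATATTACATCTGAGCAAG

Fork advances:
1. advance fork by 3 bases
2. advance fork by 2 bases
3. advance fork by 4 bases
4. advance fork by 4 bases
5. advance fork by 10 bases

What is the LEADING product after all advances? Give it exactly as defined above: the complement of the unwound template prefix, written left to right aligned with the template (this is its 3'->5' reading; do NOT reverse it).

Answer: CACAATATAATGTAGACTCGTTC

Derivation:
Step 1: advance 3 -> fork_pos = 0 + 3 = 3.
Step 2: advance 2 -> fork_pos = 3 + 2 = 5.
Step 3: advance 4 -> fork_pos = 5 + 4 = 9.
Step 4: advance 4 -> fork_pos = 9 + 4 = 13.
Step 5: advance 10 -> fork_pos = 13 + 10 = 23.
Unwound prefix: template[0:23] = GTGTTATATTACATCTGAGCAAG
Complement it base by base (A<->T, C<->G), keeping left-to-right order:
  [0:5] GTGTT -> CACAA
  [5:10] ATATT -> TATAA
  [10:15] ACATC -> TGTAG
  [15:20] TGAGC -> ACTCG
  [20:23] AAG -> TTC
Concatenate: CACAATATAATGTAGACTCGTTC (length 23; written aligned with the template, i.e. 3'->5').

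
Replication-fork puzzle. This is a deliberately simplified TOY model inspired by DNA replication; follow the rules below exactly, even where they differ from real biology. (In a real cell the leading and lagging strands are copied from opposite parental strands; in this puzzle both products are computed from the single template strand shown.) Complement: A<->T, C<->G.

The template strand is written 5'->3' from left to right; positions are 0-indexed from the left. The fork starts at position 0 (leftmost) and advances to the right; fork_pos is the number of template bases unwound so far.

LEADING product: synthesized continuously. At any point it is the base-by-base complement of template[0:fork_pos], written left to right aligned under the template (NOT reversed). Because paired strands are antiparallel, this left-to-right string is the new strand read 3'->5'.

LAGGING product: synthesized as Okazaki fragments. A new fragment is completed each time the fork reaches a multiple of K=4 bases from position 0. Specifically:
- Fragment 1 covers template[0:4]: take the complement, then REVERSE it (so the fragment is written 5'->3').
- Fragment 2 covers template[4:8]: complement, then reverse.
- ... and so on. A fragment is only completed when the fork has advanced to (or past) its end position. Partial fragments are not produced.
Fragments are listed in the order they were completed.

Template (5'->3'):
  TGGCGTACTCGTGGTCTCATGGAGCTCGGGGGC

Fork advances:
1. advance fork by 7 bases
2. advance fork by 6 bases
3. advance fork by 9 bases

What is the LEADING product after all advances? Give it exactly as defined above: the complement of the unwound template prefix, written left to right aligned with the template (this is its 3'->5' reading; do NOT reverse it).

Step 1: advance 7 -> fork_pos = 0 + 7 = 7.
Step 2: advance 6 -> fork_pos = 7 + 6 = 13.
Step 3: advance 9 -> fork_pos = 13 + 9 = 22.
Unwound prefix: template[0:22] = TGGCGTACTCGTGGTCTCATGG
Complement it base by base (A<->T, C<->G), keeping left-to-right order:
  [0:5] TGGCG -> ACCGC
  [5:10] TACTC -> ATGAG
  [10:15] GTGGT -> CACCA
  [15:20] CTCAT -> GAGTA
  [20:22] GG -> CC
Concatenate: ACCGCATGAGCACCAGAGTACC (length 22; written aligned with the template, i.e. 3'->5').

Answer: ACCGCATGAGCACCAGAGTACC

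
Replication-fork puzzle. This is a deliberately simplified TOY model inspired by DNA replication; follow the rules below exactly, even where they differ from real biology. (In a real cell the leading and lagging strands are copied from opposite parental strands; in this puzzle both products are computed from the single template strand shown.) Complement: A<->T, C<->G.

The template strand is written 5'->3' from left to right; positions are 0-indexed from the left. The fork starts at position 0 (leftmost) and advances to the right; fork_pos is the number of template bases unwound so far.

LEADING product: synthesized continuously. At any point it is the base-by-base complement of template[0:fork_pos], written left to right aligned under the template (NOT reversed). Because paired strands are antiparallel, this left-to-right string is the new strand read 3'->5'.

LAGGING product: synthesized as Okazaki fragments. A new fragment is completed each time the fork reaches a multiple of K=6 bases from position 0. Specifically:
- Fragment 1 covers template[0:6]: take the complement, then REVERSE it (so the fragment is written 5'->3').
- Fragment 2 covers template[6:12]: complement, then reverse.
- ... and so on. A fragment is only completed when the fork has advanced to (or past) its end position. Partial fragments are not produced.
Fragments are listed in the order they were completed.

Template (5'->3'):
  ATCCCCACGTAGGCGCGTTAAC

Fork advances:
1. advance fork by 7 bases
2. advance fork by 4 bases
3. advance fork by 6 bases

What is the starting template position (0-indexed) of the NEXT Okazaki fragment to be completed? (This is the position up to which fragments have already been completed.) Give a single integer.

Step 1: advance 7 -> fork_pos = 0 + 7 = 7. Reached multiple(s) of 6: 6 -> fragment 1 completed (1 total).
Step 2: advance 4 -> fork_pos = 7 + 4 = 11. Next multiple of 6 is 12 (not reached); still 1 fragment(s).
Step 3: advance 6 -> fork_pos = 11 + 6 = 17. Reached multiple(s) of 6: 12 -> fragment 2 completed (2 total).
2 fragment(s) completed, covering template[0:12] (2 x 6 = 12). The next fragment, fragment 3, covers template[12:18], so it starts at position 12.

Answer: 12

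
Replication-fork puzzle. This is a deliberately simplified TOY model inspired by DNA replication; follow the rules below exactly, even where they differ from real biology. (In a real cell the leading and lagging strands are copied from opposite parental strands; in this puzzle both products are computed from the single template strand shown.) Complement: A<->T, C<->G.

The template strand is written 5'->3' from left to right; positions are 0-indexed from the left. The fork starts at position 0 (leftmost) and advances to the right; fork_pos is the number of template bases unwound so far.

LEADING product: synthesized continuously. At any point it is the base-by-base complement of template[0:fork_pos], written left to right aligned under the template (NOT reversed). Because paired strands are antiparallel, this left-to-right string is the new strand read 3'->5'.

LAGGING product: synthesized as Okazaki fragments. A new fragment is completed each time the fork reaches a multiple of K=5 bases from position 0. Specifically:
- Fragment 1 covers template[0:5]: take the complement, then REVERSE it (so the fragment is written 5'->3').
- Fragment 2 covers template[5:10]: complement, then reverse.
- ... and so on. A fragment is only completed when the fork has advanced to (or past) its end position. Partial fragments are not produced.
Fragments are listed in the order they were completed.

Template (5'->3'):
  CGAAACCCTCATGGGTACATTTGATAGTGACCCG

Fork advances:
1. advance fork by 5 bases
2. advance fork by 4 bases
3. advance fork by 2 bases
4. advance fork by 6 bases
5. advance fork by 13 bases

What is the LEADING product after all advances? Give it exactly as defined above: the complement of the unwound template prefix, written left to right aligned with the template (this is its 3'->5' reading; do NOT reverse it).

Answer: GCTTTGGGAGTACCCATGTAAACTATCACT

Derivation:
Step 1: advance 5 -> fork_pos = 0 + 5 = 5.
Step 2: advance 4 -> fork_pos = 5 + 4 = 9.
Step 3: advance 2 -> fork_pos = 9 + 2 = 11.
Step 4: advance 6 -> fork_pos = 11 + 6 = 17.
Step 5: advance 13 -> fork_pos = 17 + 13 = 30.
Unwound prefix: template[0:30] = CGAAACCCTCATGGGTACATTTGATAGTGA
Complement it base by base (A<->T, C<->G), keeping left-to-right order:
  [0:5] CGAAA -> GCTTT
  [5:10] CCCTC -> GGGAG
  [10:15] ATGGG -> TACCC
  [15:20] TACAT -> ATGTA
  [20:25] TTGAT -> AACTA
  [25:30] AGTGA -> TCACT
Concatenate: GCTTTGGGAGTACCCATGTAAACTATCACT (length 30; written aligned with the template, i.e. 3'->5').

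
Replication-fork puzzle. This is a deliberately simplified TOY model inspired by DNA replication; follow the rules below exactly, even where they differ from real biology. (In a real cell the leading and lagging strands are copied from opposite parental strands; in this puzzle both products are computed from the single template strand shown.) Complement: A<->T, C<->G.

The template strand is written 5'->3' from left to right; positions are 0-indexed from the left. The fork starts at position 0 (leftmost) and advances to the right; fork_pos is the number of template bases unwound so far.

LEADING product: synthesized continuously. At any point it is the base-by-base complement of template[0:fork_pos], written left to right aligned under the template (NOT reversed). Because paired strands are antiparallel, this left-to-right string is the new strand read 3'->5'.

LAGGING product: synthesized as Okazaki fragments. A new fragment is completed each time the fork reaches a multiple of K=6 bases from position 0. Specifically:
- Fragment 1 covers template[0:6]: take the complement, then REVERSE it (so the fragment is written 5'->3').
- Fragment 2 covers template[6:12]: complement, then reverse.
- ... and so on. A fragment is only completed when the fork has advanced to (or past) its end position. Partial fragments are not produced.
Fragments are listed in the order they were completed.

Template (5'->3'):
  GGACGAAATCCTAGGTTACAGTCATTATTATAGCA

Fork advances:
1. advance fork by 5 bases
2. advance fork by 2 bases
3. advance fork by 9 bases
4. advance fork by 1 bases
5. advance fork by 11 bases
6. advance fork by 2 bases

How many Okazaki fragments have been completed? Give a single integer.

Step 1: advance 5 -> fork_pos = 0 + 5 = 5. Next multiple of 6 is 6 (not reached); still 0 fragment(s).
Step 2: advance 2 -> fork_pos = 5 + 2 = 7. Reached multiple(s) of 6: 6 -> fragment 1 completed (1 total).
Step 3: advance 9 -> fork_pos = 7 + 9 = 16. Reached multiple(s) of 6: 12 -> fragment 2 completed (2 total).
Step 4: advance 1 -> fork_pos = 16 + 1 = 17. Next multiple of 6 is 18 (not reached); still 2 fragment(s).
Step 5: advance 11 -> fork_pos = 17 + 11 = 28. Reached multiple(s) of 6: 18, 24 -> fragments 3-4 completed (4 total).
Step 6: advance 2 -> fork_pos = 28 + 2 = 30. Reached multiple(s) of 6: 30 -> fragment 5 completed (5 total).
Check: final fork_pos = 30; the multiples of 6 that are <= 30 are 6..30 -> 30 // 6 = 5 completed fragment(s).

Answer: 5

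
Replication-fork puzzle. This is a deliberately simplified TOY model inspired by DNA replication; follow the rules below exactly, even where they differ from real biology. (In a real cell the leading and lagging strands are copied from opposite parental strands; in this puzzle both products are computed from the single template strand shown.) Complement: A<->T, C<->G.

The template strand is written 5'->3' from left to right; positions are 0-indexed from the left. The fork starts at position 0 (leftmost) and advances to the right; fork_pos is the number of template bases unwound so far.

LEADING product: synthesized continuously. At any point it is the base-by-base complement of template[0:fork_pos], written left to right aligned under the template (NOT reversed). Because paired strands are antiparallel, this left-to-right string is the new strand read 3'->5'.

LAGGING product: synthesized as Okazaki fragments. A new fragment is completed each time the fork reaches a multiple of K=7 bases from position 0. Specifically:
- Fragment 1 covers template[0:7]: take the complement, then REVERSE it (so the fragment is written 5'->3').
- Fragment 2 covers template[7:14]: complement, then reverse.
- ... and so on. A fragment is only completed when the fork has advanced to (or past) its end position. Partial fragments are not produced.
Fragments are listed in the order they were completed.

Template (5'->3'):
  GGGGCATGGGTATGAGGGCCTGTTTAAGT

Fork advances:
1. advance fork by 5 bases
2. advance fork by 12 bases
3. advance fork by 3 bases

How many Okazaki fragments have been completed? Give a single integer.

Step 1: advance 5 -> fork_pos = 0 + 5 = 5. Next multiple of 7 is 7 (not reached); still 0 fragment(s).
Step 2: advance 12 -> fork_pos = 5 + 12 = 17. Reached multiple(s) of 7: 7, 14 -> fragments 1-2 completed (2 total).
Step 3: advance 3 -> fork_pos = 17 + 3 = 20. Next multiple of 7 is 21 (not reached); still 2 fragment(s).
Check: final fork_pos = 20; the multiples of 7 that are <= 20 are 7..14 -> 20 // 7 = 2 completed fragment(s).

Answer: 2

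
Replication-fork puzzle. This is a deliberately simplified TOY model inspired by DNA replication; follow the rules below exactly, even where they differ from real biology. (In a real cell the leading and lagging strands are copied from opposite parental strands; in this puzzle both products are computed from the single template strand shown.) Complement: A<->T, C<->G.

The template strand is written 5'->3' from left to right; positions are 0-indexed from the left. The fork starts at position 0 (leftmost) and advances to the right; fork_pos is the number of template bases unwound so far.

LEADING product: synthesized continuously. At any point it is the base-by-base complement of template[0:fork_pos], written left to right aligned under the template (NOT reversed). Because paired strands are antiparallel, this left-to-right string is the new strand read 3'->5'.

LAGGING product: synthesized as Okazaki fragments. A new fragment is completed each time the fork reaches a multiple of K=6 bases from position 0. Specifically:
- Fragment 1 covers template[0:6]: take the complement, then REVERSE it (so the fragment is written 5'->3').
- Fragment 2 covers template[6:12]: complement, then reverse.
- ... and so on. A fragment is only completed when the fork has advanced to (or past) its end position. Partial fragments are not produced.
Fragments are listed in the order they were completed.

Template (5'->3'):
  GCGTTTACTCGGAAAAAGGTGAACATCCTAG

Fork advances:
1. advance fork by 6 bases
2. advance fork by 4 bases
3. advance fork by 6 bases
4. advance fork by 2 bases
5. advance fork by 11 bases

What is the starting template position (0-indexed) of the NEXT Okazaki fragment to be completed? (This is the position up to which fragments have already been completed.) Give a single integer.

Answer: 24

Derivation:
Step 1: advance 6 -> fork_pos = 0 + 6 = 6. Reached multiple(s) of 6: 6 -> fragment 1 completed (1 total).
Step 2: advance 4 -> fork_pos = 6 + 4 = 10. Next multiple of 6 is 12 (not reached); still 1 fragment(s).
Step 3: advance 6 -> fork_pos = 10 + 6 = 16. Reached multiple(s) of 6: 12 -> fragment 2 completed (2 total).
Step 4: advance 2 -> fork_pos = 16 + 2 = 18. Reached multiple(s) of 6: 18 -> fragment 3 completed (3 total).
Step 5: advance 11 -> fork_pos = 18 + 11 = 29. Reached multiple(s) of 6: 24 -> fragment 4 completed (4 total).
4 fragment(s) completed, covering template[0:24] (4 x 6 = 24). The next fragment, fragment 5, covers template[24:30], so it starts at position 24.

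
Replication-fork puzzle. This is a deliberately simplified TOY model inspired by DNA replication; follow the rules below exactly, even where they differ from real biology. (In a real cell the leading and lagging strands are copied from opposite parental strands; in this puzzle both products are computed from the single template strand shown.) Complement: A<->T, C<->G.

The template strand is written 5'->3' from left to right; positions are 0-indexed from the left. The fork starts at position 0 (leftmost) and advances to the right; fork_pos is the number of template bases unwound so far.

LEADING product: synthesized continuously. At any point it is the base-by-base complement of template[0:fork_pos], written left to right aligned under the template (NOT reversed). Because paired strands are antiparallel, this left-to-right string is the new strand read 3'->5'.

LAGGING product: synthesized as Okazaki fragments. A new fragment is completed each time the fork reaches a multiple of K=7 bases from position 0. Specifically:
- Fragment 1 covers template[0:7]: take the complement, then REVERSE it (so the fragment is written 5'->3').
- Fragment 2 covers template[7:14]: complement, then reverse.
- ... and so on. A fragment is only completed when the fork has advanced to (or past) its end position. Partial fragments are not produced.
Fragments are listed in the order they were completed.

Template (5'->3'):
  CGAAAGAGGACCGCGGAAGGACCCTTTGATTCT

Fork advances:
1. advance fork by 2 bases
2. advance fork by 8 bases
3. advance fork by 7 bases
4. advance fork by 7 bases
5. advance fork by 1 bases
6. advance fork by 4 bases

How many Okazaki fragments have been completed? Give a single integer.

Step 1: advance 2 -> fork_pos = 0 + 2 = 2. Next multiple of 7 is 7 (not reached); still 0 fragment(s).
Step 2: advance 8 -> fork_pos = 2 + 8 = 10. Reached multiple(s) of 7: 7 -> fragment 1 completed (1 total).
Step 3: advance 7 -> fork_pos = 10 + 7 = 17. Reached multiple(s) of 7: 14 -> fragment 2 completed (2 total).
Step 4: advance 7 -> fork_pos = 17 + 7 = 24. Reached multiple(s) of 7: 21 -> fragment 3 completed (3 total).
Step 5: advance 1 -> fork_pos = 24 + 1 = 25. Next multiple of 7 is 28 (not reached); still 3 fragment(s).
Step 6: advance 4 -> fork_pos = 25 + 4 = 29. Reached multiple(s) of 7: 28 -> fragment 4 completed (4 total).
Check: final fork_pos = 29; the multiples of 7 that are <= 29 are 7..28 -> 29 // 7 = 4 completed fragment(s).

Answer: 4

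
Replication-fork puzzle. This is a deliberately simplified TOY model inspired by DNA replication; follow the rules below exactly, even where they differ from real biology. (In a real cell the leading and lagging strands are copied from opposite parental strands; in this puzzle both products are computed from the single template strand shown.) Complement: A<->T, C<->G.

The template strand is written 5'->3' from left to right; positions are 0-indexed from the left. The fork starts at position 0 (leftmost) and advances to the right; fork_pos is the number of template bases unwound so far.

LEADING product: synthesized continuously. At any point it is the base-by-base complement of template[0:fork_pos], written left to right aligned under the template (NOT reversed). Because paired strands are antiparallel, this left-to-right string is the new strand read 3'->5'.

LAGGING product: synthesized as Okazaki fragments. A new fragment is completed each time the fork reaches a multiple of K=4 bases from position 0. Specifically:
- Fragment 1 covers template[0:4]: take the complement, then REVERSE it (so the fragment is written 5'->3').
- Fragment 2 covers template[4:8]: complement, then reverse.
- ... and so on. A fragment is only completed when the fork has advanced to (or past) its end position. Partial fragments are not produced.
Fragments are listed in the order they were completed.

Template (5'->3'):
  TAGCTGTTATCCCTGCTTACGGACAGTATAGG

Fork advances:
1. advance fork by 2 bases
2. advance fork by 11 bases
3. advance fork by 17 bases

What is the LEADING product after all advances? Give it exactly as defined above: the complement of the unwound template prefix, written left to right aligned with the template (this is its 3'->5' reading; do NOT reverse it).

Step 1: advance 2 -> fork_pos = 0 + 2 = 2.
Step 2: advance 11 -> fork_pos = 2 + 11 = 13.
Step 3: advance 17 -> fork_pos = 13 + 17 = 30.
Unwound prefix: template[0:30] = TAGCTGTTATCCCTGCTTACGGACAGTATA
Complement it base by base (A<->T, C<->G), keeping left-to-right order:
  [0:5] TAGCT -> ATCGA
  [5:10] GTTAT -> CAATA
  [10:15] CCCTG -> GGGAC
  [15:20] CTTAC -> GAATG
  [20:25] GGACA -> CCTGT
  [25:30] GTATA -> CATAT
Concatenate: ATCGACAATAGGGACGAATGCCTGTCATAT (length 30; written aligned with the template, i.e. 3'->5').

Answer: ATCGACAATAGGGACGAATGCCTGTCATAT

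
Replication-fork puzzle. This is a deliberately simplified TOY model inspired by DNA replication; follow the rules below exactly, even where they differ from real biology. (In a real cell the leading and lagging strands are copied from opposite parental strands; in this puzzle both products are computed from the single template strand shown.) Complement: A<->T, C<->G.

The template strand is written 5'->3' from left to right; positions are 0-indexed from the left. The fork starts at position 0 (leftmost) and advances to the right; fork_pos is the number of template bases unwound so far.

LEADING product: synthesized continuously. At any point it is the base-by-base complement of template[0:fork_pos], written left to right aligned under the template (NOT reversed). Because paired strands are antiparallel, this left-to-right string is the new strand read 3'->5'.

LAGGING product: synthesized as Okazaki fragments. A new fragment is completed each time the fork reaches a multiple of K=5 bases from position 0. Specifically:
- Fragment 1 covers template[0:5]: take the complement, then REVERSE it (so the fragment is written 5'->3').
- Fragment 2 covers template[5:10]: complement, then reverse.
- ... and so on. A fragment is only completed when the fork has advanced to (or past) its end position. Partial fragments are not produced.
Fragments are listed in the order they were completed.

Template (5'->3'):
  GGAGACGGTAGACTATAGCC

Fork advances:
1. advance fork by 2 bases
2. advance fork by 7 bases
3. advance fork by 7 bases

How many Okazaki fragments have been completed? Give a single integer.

Step 1: advance 2 -> fork_pos = 0 + 2 = 2. Next multiple of 5 is 5 (not reached); still 0 fragment(s).
Step 2: advance 7 -> fork_pos = 2 + 7 = 9. Reached multiple(s) of 5: 5 -> fragment 1 completed (1 total).
Step 3: advance 7 -> fork_pos = 9 + 7 = 16. Reached multiple(s) of 5: 10, 15 -> fragments 2-3 completed (3 total).
Check: final fork_pos = 16; the multiples of 5 that are <= 16 are 5..15 -> 16 // 5 = 3 completed fragment(s).

Answer: 3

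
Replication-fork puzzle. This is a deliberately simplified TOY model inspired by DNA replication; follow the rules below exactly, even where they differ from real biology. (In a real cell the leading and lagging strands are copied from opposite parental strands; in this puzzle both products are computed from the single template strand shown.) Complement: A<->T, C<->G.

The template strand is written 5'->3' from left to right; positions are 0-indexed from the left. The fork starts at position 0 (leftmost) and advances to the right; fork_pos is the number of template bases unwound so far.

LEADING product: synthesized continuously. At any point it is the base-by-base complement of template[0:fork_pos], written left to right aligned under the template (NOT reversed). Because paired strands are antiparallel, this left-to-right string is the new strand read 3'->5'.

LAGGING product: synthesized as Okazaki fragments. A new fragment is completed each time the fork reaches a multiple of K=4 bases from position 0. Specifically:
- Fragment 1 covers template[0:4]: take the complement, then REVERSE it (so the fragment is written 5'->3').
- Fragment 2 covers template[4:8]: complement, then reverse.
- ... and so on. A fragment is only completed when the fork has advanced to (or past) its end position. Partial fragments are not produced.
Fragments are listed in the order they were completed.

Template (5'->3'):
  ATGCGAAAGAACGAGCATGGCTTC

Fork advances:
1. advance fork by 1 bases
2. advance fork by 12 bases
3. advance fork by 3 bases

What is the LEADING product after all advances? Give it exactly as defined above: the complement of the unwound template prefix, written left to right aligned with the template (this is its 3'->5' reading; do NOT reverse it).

Answer: TACGCTTTCTTGCTCG

Derivation:
Step 1: advance 1 -> fork_pos = 0 + 1 = 1.
Step 2: advance 12 -> fork_pos = 1 + 12 = 13.
Step 3: advance 3 -> fork_pos = 13 + 3 = 16.
Unwound prefix: template[0:16] = ATGCGAAAGAACGAGC
Complement it base by base (A<->T, C<->G), keeping left-to-right order:
  [0:5] ATGCG -> TACGC
  [5:10] AAAGA -> TTTCT
  [10:15] ACGAG -> TGCTC
  [15:16] C -> G
Concatenate: TACGCTTTCTTGCTCG (length 16; written aligned with the template, i.e. 3'->5').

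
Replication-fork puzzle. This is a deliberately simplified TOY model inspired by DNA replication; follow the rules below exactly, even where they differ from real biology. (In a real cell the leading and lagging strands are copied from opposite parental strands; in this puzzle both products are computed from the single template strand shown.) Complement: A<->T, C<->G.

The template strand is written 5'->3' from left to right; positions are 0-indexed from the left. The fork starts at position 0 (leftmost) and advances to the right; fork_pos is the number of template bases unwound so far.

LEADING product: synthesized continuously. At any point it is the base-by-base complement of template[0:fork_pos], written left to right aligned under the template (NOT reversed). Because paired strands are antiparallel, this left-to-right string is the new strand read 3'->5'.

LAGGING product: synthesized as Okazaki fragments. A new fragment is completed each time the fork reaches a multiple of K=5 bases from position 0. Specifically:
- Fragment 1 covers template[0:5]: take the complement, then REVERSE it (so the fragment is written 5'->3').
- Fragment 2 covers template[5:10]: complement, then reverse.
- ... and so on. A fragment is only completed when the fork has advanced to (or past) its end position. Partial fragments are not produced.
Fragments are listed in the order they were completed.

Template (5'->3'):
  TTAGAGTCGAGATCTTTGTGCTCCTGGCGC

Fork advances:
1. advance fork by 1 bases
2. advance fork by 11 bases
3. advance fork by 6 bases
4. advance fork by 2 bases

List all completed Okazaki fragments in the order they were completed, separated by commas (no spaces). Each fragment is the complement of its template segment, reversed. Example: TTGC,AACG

Step 1: advance 1 -> fork_pos = 0 + 1 = 1. Next multiple of 5 is 5 (not reached); still 0 fragment(s).
Step 2: advance 11 -> fork_pos = 1 + 11 = 12. Reached multiple(s) of 5: 5, 10 -> fragments 1-2 completed (2 total).
Step 3: advance 6 -> fork_pos = 12 + 6 = 18. Reached multiple(s) of 5: 15 -> fragment 3 completed (3 total).
Step 4: advance 2 -> fork_pos = 18 + 2 = 20. Reached multiple(s) of 5: 20 -> fragment 4 completed (4 total).
Final fork_pos = 20, so 4 fragment(s) are complete. Build each: template segment -> complement -> reverse.
Fragment 1: template[0:5] = TTAGA -> complement AATCT -> reversed TCTAA
Fragment 2: template[5:10] = GTCGA -> complement CAGCT -> reversed TCGAC
Fragment 3: template[10:15] = GATCT -> complement CTAGA -> reversed AGATC
Fragment 4: template[15:20] = TTGTG -> complement AACAC -> reversed CACAA

Answer: TCTAA,TCGAC,AGATC,CACAA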